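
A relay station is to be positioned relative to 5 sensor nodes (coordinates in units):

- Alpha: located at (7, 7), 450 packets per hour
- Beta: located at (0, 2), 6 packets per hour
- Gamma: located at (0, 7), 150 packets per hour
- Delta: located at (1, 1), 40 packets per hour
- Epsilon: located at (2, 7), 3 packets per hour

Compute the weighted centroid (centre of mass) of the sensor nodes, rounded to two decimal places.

The minimiser of Σwᵢ‖p−pᵢ‖² is the weighted centroid p* = (Σwᵢpᵢ)/(Σwᵢ).
Σwᵢ = 649.
Σwᵢxᵢ = 450·7 + 6·0 + 150·0 + 40·1 + 3·2 = 3196.
Σwᵢyᵢ = 450·7 + 6·2 + 150·7 + 40·1 + 3·7 = 4273.
x* = 3196/649 = 4.92, y* = 4273/649 = 6.58.

(4.92, 6.58)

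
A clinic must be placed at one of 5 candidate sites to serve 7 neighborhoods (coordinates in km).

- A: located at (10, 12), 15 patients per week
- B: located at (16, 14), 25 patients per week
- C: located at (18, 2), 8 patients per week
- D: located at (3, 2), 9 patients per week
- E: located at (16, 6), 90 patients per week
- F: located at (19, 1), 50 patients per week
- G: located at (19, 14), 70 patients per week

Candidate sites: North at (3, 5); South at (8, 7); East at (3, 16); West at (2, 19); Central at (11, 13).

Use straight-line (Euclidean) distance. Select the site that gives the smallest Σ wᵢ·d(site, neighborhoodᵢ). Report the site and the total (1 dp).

Total weighted distance at each candidate:
  North (3, 5): total = 3976.3
  South (8, 7): total = 2764.4
  East (3, 16): total = 4441.3
  West (2, 19): total = 5068.9
  Central (11, 13): total = 2435.1
Minimum is at Central with total 2435.1 km.

Central, total 2435.1 km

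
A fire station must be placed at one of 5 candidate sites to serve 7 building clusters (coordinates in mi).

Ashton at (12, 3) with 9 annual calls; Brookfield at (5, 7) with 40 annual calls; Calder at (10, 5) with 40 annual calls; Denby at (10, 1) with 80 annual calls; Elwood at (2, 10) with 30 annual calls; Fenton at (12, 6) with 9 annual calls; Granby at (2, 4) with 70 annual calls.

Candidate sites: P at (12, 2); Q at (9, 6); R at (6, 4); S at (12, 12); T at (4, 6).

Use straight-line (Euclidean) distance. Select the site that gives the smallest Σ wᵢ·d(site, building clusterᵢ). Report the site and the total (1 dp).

R, total 1299.4 mi

Total weighted distance at each candidate:
  P (12, 2): total = 1810.3
  Q (9, 6): total = 1446.1
  R (6, 4): total = 1299.4
  S (12, 12): total = 2867.1
  T (4, 6): total = 1405.7
Minimum is at R with total 1299.4 mi.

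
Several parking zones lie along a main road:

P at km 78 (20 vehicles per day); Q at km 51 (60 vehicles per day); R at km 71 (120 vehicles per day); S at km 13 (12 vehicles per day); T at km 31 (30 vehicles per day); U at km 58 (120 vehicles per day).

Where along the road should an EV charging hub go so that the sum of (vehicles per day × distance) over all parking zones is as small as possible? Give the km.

For a sum of weighted absolute distances on a line, the optimum is the weighted median (not the mean). Total weight W = 362; half-weight = 181.
Sort by position and accumulate weight:
  km 13 (S, w=12) → cum 12
  km 31 (T, w=30) → cum 42
  km 51 (Q, w=60) → cum 102
  km 58 (U, w=120) → cum 222  ≥ 181 → median here
  km 71 (R, w=120) → cum 342
  km 78 (P, w=20) → cum 362
Optimal location: km 58.

x = 58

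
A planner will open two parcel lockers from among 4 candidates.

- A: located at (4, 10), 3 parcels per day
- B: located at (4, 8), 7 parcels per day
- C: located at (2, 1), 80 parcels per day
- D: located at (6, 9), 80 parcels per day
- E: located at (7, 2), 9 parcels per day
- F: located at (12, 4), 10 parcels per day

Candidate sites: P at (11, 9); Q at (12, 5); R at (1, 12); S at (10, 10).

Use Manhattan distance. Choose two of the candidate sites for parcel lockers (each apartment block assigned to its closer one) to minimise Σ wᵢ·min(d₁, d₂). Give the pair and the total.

{P, R}, total 1583

Evaluate every pair (each demand assigned to the nearer of the two):
  {P, R}: total = 1583
  {R, S}: total = 1603
  {Q, S}: total = 1676
  {P, Q}: total = 1682
  {Q, R}: total = 1746
  {P, S}: total = 1993
Best pair: {P, R} with total 1583.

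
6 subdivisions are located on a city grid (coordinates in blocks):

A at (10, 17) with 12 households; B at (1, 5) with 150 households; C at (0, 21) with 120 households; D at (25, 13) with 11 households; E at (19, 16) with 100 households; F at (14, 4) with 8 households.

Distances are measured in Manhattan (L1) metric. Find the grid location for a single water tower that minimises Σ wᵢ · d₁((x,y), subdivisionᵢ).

Manhattan distance separates: Σwᵢ(|x−xᵢ|+|y−yᵢ|) = Σwᵢ|x−xᵢ| + Σwᵢ|y−yᵢ|, so x and y are optimised independently as 1-D weighted medians.
Total weight W = 401; half = 200.5.
x-coordinate, sorted with cumulative weight:
  x=0 (C, w=120) cum 120
  x=1 (B, w=150) cum 270  ← median
  x=10 (A, w=12) cum 282
  x=14 (F, w=8) cum 290
  x=19 (E, w=100) cum 390
  x=25 (D, w=11) cum 401
⇒ x* = 1
y-coordinate, sorted with cumulative weight:
  y=4 (F, w=8) cum 8
  y=5 (B, w=150) cum 158
  y=13 (D, w=11) cum 169
  y=16 (E, w=100) cum 269  ← median
  y=17 (A, w=12) cum 281
  y=21 (C, w=120) cum 401
⇒ y* = 16

(1, 16)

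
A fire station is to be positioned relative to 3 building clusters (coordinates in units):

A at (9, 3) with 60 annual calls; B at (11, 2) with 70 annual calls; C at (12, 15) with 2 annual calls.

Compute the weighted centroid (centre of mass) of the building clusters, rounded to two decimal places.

The minimiser of Σwᵢ‖p−pᵢ‖² is the weighted centroid p* = (Σwᵢpᵢ)/(Σwᵢ).
Σwᵢ = 132.
Σwᵢxᵢ = 60·9 + 70·11 + 2·12 = 1334.
Σwᵢyᵢ = 60·3 + 70·2 + 2·15 = 350.
x* = 1334/132 = 10.11, y* = 350/132 = 2.65.

(10.11, 2.65)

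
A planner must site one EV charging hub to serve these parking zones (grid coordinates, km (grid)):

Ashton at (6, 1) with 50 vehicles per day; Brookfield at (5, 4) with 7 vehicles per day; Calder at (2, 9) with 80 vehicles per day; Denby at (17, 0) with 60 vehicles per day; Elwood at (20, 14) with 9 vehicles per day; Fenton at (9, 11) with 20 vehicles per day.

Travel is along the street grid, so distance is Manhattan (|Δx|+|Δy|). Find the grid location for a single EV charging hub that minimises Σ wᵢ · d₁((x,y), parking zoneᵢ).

Manhattan distance separates: Σwᵢ(|x−xᵢ|+|y−yᵢ|) = Σwᵢ|x−xᵢ| + Σwᵢ|y−yᵢ|, so x and y are optimised independently as 1-D weighted medians.
Total weight W = 226; half = 113.
x-coordinate, sorted with cumulative weight:
  x=2 (Calder, w=80) cum 80
  x=5 (Brookfield, w=7) cum 87
  x=6 (Ashton, w=50) cum 137  ← median
  x=9 (Fenton, w=20) cum 157
  x=17 (Denby, w=60) cum 217
  x=20 (Elwood, w=9) cum 226
⇒ x* = 6
y-coordinate, sorted with cumulative weight:
  y=0 (Denby, w=60) cum 60
  y=1 (Ashton, w=50) cum 110
  y=4 (Brookfield, w=7) cum 117  ← median
  y=9 (Calder, w=80) cum 197
  y=11 (Fenton, w=20) cum 217
  y=14 (Elwood, w=9) cum 226
⇒ y* = 4

(6, 4)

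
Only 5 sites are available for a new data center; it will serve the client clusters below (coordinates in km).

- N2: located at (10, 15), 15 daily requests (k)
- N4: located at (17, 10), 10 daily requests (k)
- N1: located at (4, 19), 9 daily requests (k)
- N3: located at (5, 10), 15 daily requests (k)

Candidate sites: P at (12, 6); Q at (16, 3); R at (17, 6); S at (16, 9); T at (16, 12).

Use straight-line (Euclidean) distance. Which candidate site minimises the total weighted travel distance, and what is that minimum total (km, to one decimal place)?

T, total 415.7 km

Total weighted distance at each candidate:
  P (12, 6): total = 460.6
  Q (16, 3): total = 647.5
  R (17, 6): total = 566.2
  S (16, 9): total = 447.7
  T (16, 12): total = 415.7
Minimum is at T with total 415.7 km.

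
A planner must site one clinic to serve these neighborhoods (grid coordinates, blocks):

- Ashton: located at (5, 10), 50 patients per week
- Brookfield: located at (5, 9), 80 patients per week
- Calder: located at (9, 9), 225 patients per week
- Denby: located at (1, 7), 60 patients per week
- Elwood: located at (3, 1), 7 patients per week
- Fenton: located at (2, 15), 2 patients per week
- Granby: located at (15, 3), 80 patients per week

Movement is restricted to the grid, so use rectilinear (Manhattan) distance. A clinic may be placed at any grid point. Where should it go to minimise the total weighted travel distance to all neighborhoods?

(9, 9)

Manhattan distance separates: Σwᵢ(|x−xᵢ|+|y−yᵢ|) = Σwᵢ|x−xᵢ| + Σwᵢ|y−yᵢ|, so x and y are optimised independently as 1-D weighted medians.
Total weight W = 504; half = 252.
x-coordinate, sorted with cumulative weight:
  x=1 (Denby, w=60) cum 60
  x=2 (Fenton, w=2) cum 62
  x=3 (Elwood, w=7) cum 69
  x=5 (Ashton, w=50) cum 119
  x=5 (Brookfield, w=80) cum 199
  x=9 (Calder, w=225) cum 424  ← median
  x=15 (Granby, w=80) cum 504
⇒ x* = 9
y-coordinate, sorted with cumulative weight:
  y=1 (Elwood, w=7) cum 7
  y=3 (Granby, w=80) cum 87
  y=7 (Denby, w=60) cum 147
  y=9 (Brookfield, w=80) cum 227
  y=9 (Calder, w=225) cum 452  ← median
  y=10 (Ashton, w=50) cum 502
  y=15 (Fenton, w=2) cum 504
⇒ y* = 9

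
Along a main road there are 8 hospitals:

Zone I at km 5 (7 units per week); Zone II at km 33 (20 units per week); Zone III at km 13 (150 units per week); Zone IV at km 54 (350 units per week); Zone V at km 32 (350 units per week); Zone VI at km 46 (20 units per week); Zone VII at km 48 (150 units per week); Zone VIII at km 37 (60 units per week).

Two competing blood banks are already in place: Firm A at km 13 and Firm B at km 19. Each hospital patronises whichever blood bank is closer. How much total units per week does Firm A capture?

The indifferent point is the midpoint (13+19)/2 = 16; hospitals left of it (closer to Firm A at 13) go to Firm A, those right go to Firm B.
  Zone I at 5 (w=7) → Firm A
  Zone III at 13 (w=150) → Firm A
  Zone V at 32 (w=350) → Firm B
  Zone II at 33 (w=20) → Firm B
  Zone VIII at 37 (w=60) → Firm B
  Zone VI at 46 (w=20) → Firm B
  Zone VII at 48 (w=150) → Firm B
  Zone IV at 54 (w=350) → Firm B
Firm A captures 157; Firm B captures 950.

157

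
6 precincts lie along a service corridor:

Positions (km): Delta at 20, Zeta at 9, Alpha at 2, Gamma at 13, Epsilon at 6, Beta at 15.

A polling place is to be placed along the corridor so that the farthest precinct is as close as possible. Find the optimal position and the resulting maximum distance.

The 1-center on a line is the midpoint of the two extreme points: leftmost at 2, rightmost at 20.
Optimal location = (2 + 20)/2 = 11; maximum distance = (20 − 2)/2 = 9.

location 11, max distance 9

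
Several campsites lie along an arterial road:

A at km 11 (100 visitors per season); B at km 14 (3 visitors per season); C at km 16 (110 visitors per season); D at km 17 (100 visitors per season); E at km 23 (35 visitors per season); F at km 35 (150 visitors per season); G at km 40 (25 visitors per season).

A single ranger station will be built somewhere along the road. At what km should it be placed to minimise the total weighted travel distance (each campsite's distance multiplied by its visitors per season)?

x = 17

For a sum of weighted absolute distances on a line, the optimum is the weighted median (not the mean). Total weight W = 523; half-weight = 261.5.
Sort by position and accumulate weight:
  km 11 (A, w=100) → cum 100
  km 14 (B, w=3) → cum 103
  km 16 (C, w=110) → cum 213
  km 17 (D, w=100) → cum 313  ≥ 261.5 → median here
  km 23 (E, w=35) → cum 348
  km 35 (F, w=150) → cum 498
  km 40 (G, w=25) → cum 523
Optimal location: km 17.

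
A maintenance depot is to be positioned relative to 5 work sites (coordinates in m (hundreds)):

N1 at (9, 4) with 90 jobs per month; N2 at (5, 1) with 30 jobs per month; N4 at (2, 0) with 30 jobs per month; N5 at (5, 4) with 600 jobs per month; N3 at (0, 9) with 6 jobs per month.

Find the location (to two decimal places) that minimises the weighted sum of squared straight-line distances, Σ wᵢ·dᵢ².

(5.32, 3.76)

The minimiser of Σwᵢ‖p−pᵢ‖² is the weighted centroid p* = (Σwᵢpᵢ)/(Σwᵢ).
Σwᵢ = 756.
Σwᵢxᵢ = 90·9 + 30·5 + 30·2 + 600·5 + 6·0 = 4020.
Σwᵢyᵢ = 90·4 + 30·1 + 30·0 + 600·4 + 6·9 = 2844.
x* = 4020/756 = 5.32, y* = 2844/756 = 3.76.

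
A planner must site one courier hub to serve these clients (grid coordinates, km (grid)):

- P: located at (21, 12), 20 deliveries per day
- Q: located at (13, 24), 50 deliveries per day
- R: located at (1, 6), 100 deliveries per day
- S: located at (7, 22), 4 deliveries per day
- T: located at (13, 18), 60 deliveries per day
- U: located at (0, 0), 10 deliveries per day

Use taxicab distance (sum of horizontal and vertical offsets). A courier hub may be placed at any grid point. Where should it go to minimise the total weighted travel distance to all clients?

(13, 12)

Manhattan distance separates: Σwᵢ(|x−xᵢ|+|y−yᵢ|) = Σwᵢ|x−xᵢ| + Σwᵢ|y−yᵢ|, so x and y are optimised independently as 1-D weighted medians.
Total weight W = 244; half = 122.
x-coordinate, sorted with cumulative weight:
  x=0 (U, w=10) cum 10
  x=1 (R, w=100) cum 110
  x=7 (S, w=4) cum 114
  x=13 (Q, w=50) cum 164  ← median
  x=13 (T, w=60) cum 224
  x=21 (P, w=20) cum 244
⇒ x* = 13
y-coordinate, sorted with cumulative weight:
  y=0 (U, w=10) cum 10
  y=6 (R, w=100) cum 110
  y=12 (P, w=20) cum 130  ← median
  y=18 (T, w=60) cum 190
  y=22 (S, w=4) cum 194
  y=24 (Q, w=50) cum 244
⇒ y* = 12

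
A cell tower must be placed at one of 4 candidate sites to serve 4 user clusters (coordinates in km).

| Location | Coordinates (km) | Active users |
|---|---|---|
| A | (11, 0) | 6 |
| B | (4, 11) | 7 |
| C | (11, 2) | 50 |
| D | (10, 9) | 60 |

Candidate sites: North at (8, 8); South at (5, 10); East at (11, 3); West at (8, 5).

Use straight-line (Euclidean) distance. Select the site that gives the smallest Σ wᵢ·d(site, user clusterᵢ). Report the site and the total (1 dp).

Total weighted distance at each candidate:
  North (8, 8): total = 555.8
  South (5, 10): total = 885.8
  East (11, 3): total = 507.4
  West (8, 5): total = 565.9
Minimum is at East with total 507.4 km.

East, total 507.4 km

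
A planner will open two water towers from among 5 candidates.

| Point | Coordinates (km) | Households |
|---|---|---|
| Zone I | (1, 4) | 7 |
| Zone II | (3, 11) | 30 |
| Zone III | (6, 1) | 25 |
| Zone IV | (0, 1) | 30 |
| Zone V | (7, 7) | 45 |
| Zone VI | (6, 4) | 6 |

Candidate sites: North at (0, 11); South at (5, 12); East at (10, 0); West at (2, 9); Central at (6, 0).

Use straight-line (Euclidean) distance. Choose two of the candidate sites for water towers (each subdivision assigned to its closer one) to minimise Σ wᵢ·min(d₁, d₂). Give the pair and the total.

{West, Central}, total 576.6

Evaluate every pair (each demand assigned to the nearer of the two):
  {West, Central}: total = 576.6
  {South, Central}: total = 585.7
  {North, Central}: total = 684.5
  {East, West}: total = 729.5
  {South, East}: total = 810.5
  {North, West}: total = 854.5
  {South, West}: total = 854.5
  {North, East}: total = 919.2
  {East, Central}: total = 936.6
  {North, South}: total = 983.4
Best pair: {West, Central} with total 576.6.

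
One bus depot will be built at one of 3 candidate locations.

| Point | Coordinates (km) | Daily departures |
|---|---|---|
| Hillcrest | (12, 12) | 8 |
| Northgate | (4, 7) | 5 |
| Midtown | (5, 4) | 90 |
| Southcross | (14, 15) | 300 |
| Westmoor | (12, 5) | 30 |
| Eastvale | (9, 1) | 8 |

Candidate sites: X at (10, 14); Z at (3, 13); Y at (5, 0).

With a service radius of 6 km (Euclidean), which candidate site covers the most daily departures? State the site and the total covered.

X, covering 308

Coverage radius r = 6 km; a point is covered iff (Δx)²+(Δy)² ≤ 6² = 36.
  X (10, 14): covers {Hillcrest, Southcross} → 308
  Z (3, 13): covers {none} → 0
  Y (5, 0): covers {Midtown, Eastvale} → 98
Maximum coverage at X: 308 daily departures.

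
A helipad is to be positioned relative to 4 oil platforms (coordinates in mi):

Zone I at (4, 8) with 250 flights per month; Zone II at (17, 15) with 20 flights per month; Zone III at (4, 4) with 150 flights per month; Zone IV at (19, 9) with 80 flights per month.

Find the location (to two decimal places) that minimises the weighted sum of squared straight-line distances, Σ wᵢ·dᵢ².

The minimiser of Σwᵢ‖p−pᵢ‖² is the weighted centroid p* = (Σwᵢpᵢ)/(Σwᵢ).
Σwᵢ = 500.
Σwᵢxᵢ = 250·4 + 20·17 + 150·4 + 80·19 = 3460.
Σwᵢyᵢ = 250·8 + 20·15 + 150·4 + 80·9 = 3620.
x* = 3460/500 = 6.92, y* = 3620/500 = 7.24.

(6.92, 7.24)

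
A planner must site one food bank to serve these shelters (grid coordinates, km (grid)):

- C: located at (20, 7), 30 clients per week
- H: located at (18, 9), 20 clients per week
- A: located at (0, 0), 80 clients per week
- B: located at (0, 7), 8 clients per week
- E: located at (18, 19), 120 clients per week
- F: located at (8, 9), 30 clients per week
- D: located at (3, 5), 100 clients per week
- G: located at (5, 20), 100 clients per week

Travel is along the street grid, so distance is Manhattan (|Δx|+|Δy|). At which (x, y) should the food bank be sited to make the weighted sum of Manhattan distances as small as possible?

(5, 9)

Manhattan distance separates: Σwᵢ(|x−xᵢ|+|y−yᵢ|) = Σwᵢ|x−xᵢ| + Σwᵢ|y−yᵢ|, so x and y are optimised independently as 1-D weighted medians.
Total weight W = 488; half = 244.
x-coordinate, sorted with cumulative weight:
  x=0 (A, w=80) cum 80
  x=0 (B, w=8) cum 88
  x=3 (D, w=100) cum 188
  x=5 (G, w=100) cum 288  ← median
  x=8 (F, w=30) cum 318
  x=18 (H, w=20) cum 338
  x=18 (E, w=120) cum 458
  x=20 (C, w=30) cum 488
⇒ x* = 5
y-coordinate, sorted with cumulative weight:
  y=0 (A, w=80) cum 80
  y=5 (D, w=100) cum 180
  y=7 (C, w=30) cum 210
  y=7 (B, w=8) cum 218
  y=9 (H, w=20) cum 238
  y=9 (F, w=30) cum 268  ← median
  y=19 (E, w=120) cum 388
  y=20 (G, w=100) cum 488
⇒ y* = 9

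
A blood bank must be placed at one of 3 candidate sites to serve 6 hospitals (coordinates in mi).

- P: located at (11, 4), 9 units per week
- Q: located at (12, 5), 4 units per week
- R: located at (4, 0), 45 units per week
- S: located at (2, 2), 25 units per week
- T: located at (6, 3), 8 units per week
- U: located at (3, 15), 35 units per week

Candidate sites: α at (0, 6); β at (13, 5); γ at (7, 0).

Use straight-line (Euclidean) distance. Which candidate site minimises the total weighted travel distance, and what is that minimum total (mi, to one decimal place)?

γ, total 917.5 mi

Total weighted distance at each candidate:
  α (0, 6): total = 970.8
  β (13, 5): total = 1325.7
  γ (7, 0): total = 917.5
Minimum is at γ with total 917.5 mi.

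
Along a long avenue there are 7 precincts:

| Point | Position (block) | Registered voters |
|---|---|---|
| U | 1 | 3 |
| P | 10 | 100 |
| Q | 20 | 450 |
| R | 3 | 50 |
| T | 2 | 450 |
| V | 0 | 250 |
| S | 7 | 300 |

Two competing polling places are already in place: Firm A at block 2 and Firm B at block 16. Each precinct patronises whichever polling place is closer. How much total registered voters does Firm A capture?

1053

The indifferent point is the midpoint (2+16)/2 = 9; precincts left of it (closer to Firm A at 2) go to Firm A, those right go to Firm B.
  V at 0 (w=250) → Firm A
  U at 1 (w=3) → Firm A
  T at 2 (w=450) → Firm A
  R at 3 (w=50) → Firm A
  S at 7 (w=300) → Firm A
  P at 10 (w=100) → Firm B
  Q at 20 (w=450) → Firm B
Firm A captures 1053; Firm B captures 550.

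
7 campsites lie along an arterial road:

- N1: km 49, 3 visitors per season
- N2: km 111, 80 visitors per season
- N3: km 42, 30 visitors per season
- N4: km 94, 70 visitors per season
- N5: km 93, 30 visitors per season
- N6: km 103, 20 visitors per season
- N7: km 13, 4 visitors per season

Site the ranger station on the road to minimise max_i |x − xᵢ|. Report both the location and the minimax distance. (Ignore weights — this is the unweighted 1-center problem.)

The 1-center on a line is the midpoint of the two extreme points: leftmost at 13, rightmost at 111.
Optimal location = (13 + 111)/2 = 62; maximum distance = (111 − 13)/2 = 49.

location 62, max distance 49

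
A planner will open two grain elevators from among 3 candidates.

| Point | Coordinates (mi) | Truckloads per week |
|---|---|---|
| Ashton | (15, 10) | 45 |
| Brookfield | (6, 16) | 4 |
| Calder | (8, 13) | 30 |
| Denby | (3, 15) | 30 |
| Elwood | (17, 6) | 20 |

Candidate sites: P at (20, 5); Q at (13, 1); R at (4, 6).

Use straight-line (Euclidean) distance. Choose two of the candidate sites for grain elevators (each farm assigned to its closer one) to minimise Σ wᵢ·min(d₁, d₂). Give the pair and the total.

Evaluate every pair (each demand assigned to the nearer of the two):
  {P, R}: total = 935.8
  {Q, R}: total = 1097.3
  {P, Q}: total = 1353.8
Best pair: {P, R} with total 935.8.

{P, R}, total 935.8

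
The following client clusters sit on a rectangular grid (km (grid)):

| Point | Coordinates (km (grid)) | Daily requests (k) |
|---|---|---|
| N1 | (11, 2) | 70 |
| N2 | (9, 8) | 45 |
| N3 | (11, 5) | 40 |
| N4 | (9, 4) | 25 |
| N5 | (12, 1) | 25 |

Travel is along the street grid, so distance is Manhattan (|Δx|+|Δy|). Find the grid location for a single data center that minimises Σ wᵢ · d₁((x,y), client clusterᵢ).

(11, 4)

Manhattan distance separates: Σwᵢ(|x−xᵢ|+|y−yᵢ|) = Σwᵢ|x−xᵢ| + Σwᵢ|y−yᵢ|, so x and y are optimised independently as 1-D weighted medians.
Total weight W = 205; half = 102.5.
x-coordinate, sorted with cumulative weight:
  x=9 (N2, w=45) cum 45
  x=9 (N4, w=25) cum 70
  x=11 (N1, w=70) cum 140  ← median
  x=11 (N3, w=40) cum 180
  x=12 (N5, w=25) cum 205
⇒ x* = 11
y-coordinate, sorted with cumulative weight:
  y=1 (N5, w=25) cum 25
  y=2 (N1, w=70) cum 95
  y=4 (N4, w=25) cum 120  ← median
  y=5 (N3, w=40) cum 160
  y=8 (N2, w=45) cum 205
⇒ y* = 4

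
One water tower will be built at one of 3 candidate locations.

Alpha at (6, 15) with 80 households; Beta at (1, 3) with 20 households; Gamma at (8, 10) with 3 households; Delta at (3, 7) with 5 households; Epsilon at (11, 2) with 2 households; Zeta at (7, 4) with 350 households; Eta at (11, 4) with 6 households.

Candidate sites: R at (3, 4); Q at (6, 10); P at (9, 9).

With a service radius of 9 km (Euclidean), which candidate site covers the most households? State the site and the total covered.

Coverage radius r = 9 km; a point is covered iff (Δx)²+(Δy)² ≤ 9² = 81.
  R (3, 4): covers {Beta, Gamma, Delta, Epsilon, Zeta, Eta} → 386
  Q (6, 10): covers {Alpha, Beta, Gamma, Delta, Zeta, Eta} → 464
  P (9, 9): covers {Alpha, Gamma, Delta, Epsilon, Zeta, Eta} → 446
Maximum coverage at Q: 464 households.

Q, covering 464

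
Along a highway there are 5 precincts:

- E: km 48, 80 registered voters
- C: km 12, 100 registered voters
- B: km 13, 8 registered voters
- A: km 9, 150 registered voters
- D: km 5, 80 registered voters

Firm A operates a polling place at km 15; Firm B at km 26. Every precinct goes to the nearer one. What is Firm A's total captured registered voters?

The indifferent point is the midpoint (15+26)/2 = 20.5; precincts left of it (closer to Firm A at 15) go to Firm A, those right go to Firm B.
  D at 5 (w=80) → Firm A
  A at 9 (w=150) → Firm A
  C at 12 (w=100) → Firm A
  B at 13 (w=8) → Firm A
  E at 48 (w=80) → Firm B
Firm A captures 338; Firm B captures 80.

338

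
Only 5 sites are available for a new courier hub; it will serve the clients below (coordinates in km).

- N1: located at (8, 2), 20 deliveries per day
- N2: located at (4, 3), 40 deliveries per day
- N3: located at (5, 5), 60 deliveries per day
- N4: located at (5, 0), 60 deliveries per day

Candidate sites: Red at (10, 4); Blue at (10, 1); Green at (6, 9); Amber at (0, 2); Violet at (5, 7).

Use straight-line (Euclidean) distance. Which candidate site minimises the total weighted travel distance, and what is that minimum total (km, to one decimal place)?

Total weighted distance at each candidate:
  Red (10, 4): total = 990.0
  Blue (10, 1): total = 987.8
  Green (6, 9): total = 1189.3
  Amber (0, 2): total = 997.9
  Violet (5, 7): total = 821.5
Minimum is at Violet with total 821.5 km.

Violet, total 821.5 km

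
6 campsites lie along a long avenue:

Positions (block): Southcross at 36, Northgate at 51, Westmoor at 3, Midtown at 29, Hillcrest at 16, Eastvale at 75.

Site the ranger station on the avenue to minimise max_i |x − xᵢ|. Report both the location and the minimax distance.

The 1-center on a line is the midpoint of the two extreme points: leftmost at 3, rightmost at 75.
Optimal location = (3 + 75)/2 = 39; maximum distance = (75 − 3)/2 = 36.

location 39, max distance 36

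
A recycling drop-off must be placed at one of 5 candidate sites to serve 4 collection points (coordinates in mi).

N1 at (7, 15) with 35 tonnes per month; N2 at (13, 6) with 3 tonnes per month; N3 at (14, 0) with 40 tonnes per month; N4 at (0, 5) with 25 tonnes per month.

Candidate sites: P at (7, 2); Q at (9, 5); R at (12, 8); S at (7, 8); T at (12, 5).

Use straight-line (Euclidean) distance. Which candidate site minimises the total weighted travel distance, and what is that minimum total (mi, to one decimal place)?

Q, total 877.1 mi

Total weighted distance at each candidate:
  P (7, 2): total = 958.2
  Q (9, 5): total = 877.1
  R (12, 8): total = 946.9
  S (7, 8): total = 879.6
  T (12, 5): total = 911.0
Minimum is at Q with total 877.1 mi.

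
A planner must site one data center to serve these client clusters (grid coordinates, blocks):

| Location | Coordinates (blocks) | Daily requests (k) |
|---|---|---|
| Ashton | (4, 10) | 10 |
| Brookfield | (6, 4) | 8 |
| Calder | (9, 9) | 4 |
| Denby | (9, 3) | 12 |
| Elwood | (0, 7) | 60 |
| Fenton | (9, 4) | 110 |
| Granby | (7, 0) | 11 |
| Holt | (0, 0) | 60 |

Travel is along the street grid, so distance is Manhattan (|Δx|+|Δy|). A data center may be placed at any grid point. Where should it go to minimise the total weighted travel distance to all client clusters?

Manhattan distance separates: Σwᵢ(|x−xᵢ|+|y−yᵢ|) = Σwᵢ|x−xᵢ| + Σwᵢ|y−yᵢ|, so x and y are optimised independently as 1-D weighted medians.
Total weight W = 275; half = 137.5.
x-coordinate, sorted with cumulative weight:
  x=0 (Elwood, w=60) cum 60
  x=0 (Holt, w=60) cum 120
  x=4 (Ashton, w=10) cum 130
  x=6 (Brookfield, w=8) cum 138  ← median
  x=7 (Granby, w=11) cum 149
  x=9 (Calder, w=4) cum 153
  x=9 (Denby, w=12) cum 165
  x=9 (Fenton, w=110) cum 275
⇒ x* = 6
y-coordinate, sorted with cumulative weight:
  y=0 (Granby, w=11) cum 11
  y=0 (Holt, w=60) cum 71
  y=3 (Denby, w=12) cum 83
  y=4 (Brookfield, w=8) cum 91
  y=4 (Fenton, w=110) cum 201  ← median
  y=7 (Elwood, w=60) cum 261
  y=9 (Calder, w=4) cum 265
  y=10 (Ashton, w=10) cum 275
⇒ y* = 4

(6, 4)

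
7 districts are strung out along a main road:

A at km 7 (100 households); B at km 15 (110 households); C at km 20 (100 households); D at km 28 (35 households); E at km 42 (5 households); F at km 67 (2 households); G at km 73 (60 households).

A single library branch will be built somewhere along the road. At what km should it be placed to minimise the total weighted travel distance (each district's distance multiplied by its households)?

For a sum of weighted absolute distances on a line, the optimum is the weighted median (not the mean). Total weight W = 412; half-weight = 206.
Sort by position and accumulate weight:
  km 7 (A, w=100) → cum 100
  km 15 (B, w=110) → cum 210  ≥ 206 → median here
  km 20 (C, w=100) → cum 310
  km 28 (D, w=35) → cum 345
  km 42 (E, w=5) → cum 350
  km 67 (F, w=2) → cum 352
  km 73 (G, w=60) → cum 412
Optimal location: km 15.

x = 15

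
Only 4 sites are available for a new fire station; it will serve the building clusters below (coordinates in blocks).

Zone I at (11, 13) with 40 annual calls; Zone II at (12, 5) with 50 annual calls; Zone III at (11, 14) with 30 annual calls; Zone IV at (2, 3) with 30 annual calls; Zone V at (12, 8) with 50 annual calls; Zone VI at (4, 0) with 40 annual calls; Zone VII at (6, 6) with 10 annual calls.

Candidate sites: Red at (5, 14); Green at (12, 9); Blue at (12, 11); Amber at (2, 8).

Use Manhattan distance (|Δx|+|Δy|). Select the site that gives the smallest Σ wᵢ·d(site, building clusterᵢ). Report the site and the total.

Green, total 1880 blocks

Total weighted distance at each candidate:
  Red (5, 14): total = 3020
  Green (12, 9): total = 1880
  Blue (12, 11): total = 2100
  Amber (2, 8): total = 2770
Minimum is at Green with total 1880 blocks.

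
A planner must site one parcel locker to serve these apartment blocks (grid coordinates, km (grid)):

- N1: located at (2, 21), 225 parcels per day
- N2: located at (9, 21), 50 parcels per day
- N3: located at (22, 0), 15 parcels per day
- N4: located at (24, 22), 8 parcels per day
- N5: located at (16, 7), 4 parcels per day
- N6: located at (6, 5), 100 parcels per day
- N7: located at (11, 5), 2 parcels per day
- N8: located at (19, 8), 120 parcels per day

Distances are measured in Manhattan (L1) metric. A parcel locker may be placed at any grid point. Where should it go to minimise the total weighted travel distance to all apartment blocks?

Manhattan distance separates: Σwᵢ(|x−xᵢ|+|y−yᵢ|) = Σwᵢ|x−xᵢ| + Σwᵢ|y−yᵢ|, so x and y are optimised independently as 1-D weighted medians.
Total weight W = 524; half = 262.
x-coordinate, sorted with cumulative weight:
  x=2 (N1, w=225) cum 225
  x=6 (N6, w=100) cum 325  ← median
  x=9 (N2, w=50) cum 375
  x=11 (N7, w=2) cum 377
  x=16 (N5, w=4) cum 381
  x=19 (N8, w=120) cum 501
  x=22 (N3, w=15) cum 516
  x=24 (N4, w=8) cum 524
⇒ x* = 6
y-coordinate, sorted with cumulative weight:
  y=0 (N3, w=15) cum 15
  y=5 (N6, w=100) cum 115
  y=5 (N7, w=2) cum 117
  y=7 (N5, w=4) cum 121
  y=8 (N8, w=120) cum 241
  y=21 (N1, w=225) cum 466  ← median
  y=21 (N2, w=50) cum 516
  y=22 (N4, w=8) cum 524
⇒ y* = 21

(6, 21)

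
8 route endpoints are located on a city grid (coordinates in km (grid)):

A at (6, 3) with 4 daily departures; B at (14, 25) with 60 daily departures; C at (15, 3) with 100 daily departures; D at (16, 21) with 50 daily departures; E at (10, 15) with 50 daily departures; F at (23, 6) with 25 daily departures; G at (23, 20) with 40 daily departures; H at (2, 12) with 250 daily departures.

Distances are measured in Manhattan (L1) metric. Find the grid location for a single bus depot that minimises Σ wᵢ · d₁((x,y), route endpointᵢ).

Manhattan distance separates: Σwᵢ(|x−xᵢ|+|y−yᵢ|) = Σwᵢ|x−xᵢ| + Σwᵢ|y−yᵢ|, so x and y are optimised independently as 1-D weighted medians.
Total weight W = 579; half = 289.5.
x-coordinate, sorted with cumulative weight:
  x=2 (H, w=250) cum 250
  x=6 (A, w=4) cum 254
  x=10 (E, w=50) cum 304  ← median
  x=14 (B, w=60) cum 364
  x=15 (C, w=100) cum 464
  x=16 (D, w=50) cum 514
  x=23 (F, w=25) cum 539
  x=23 (G, w=40) cum 579
⇒ x* = 10
y-coordinate, sorted with cumulative weight:
  y=3 (A, w=4) cum 4
  y=3 (C, w=100) cum 104
  y=6 (F, w=25) cum 129
  y=12 (H, w=250) cum 379  ← median
  y=15 (E, w=50) cum 429
  y=20 (G, w=40) cum 469
  y=21 (D, w=50) cum 519
  y=25 (B, w=60) cum 579
⇒ y* = 12

(10, 12)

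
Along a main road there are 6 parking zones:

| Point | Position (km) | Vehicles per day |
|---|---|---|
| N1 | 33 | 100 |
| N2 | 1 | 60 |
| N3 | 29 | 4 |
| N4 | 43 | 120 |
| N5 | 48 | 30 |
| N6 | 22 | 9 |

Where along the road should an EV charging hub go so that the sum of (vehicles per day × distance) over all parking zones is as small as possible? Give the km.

x = 33

For a sum of weighted absolute distances on a line, the optimum is the weighted median (not the mean). Total weight W = 323; half-weight = 161.5.
Sort by position and accumulate weight:
  km 1 (N2, w=60) → cum 60
  km 22 (N6, w=9) → cum 69
  km 29 (N3, w=4) → cum 73
  km 33 (N1, w=100) → cum 173  ≥ 161.5 → median here
  km 43 (N4, w=120) → cum 293
  km 48 (N5, w=30) → cum 323
Optimal location: km 33.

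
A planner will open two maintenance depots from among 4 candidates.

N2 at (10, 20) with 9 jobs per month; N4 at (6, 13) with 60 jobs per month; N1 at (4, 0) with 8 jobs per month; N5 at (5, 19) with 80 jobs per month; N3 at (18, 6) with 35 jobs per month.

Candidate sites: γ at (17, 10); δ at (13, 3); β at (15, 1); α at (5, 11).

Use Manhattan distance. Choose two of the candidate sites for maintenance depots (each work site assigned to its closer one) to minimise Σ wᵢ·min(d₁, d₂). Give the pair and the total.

{γ, α}, total 1217

Evaluate every pair (each demand assigned to the nearer of the two):
  {γ, α}: total = 1217
  {δ, α}: total = 1322
  {β, α}: total = 1322
  {γ, δ}: total = 2944
  {γ, β}: total = 2944
  {δ, β}: total = 3496
Best pair: {γ, α} with total 1217.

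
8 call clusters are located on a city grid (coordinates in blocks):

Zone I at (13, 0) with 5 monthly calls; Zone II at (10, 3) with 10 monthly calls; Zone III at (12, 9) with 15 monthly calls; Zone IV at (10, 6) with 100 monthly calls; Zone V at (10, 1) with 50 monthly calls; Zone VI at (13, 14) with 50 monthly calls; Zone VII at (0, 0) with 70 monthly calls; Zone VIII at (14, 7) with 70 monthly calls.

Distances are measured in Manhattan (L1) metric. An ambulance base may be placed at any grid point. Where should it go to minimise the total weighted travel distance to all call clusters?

Manhattan distance separates: Σwᵢ(|x−xᵢ|+|y−yᵢ|) = Σwᵢ|x−xᵢ| + Σwᵢ|y−yᵢ|, so x and y are optimised independently as 1-D weighted medians.
Total weight W = 370; half = 185.
x-coordinate, sorted with cumulative weight:
  x=0 (Zone VII, w=70) cum 70
  x=10 (Zone II, w=10) cum 80
  x=10 (Zone IV, w=100) cum 180
  x=10 (Zone V, w=50) cum 230  ← median
  x=12 (Zone III, w=15) cum 245
  x=13 (Zone I, w=5) cum 250
  x=13 (Zone VI, w=50) cum 300
  x=14 (Zone VIII, w=70) cum 370
⇒ x* = 10
y-coordinate, sorted with cumulative weight:
  y=0 (Zone I, w=5) cum 5
  y=0 (Zone VII, w=70) cum 75
  y=1 (Zone V, w=50) cum 125
  y=3 (Zone II, w=10) cum 135
  y=6 (Zone IV, w=100) cum 235  ← median
  y=7 (Zone VIII, w=70) cum 305
  y=9 (Zone III, w=15) cum 320
  y=14 (Zone VI, w=50) cum 370
⇒ y* = 6

(10, 6)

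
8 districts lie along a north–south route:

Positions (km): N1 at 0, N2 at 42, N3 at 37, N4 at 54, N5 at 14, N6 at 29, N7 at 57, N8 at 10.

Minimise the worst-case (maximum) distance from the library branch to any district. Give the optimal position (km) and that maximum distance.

location 28.5, max distance 28.5

The 1-center on a line is the midpoint of the two extreme points: leftmost at 0, rightmost at 57.
Optimal location = (0 + 57)/2 = 28.5; maximum distance = (57 − 0)/2 = 28.5.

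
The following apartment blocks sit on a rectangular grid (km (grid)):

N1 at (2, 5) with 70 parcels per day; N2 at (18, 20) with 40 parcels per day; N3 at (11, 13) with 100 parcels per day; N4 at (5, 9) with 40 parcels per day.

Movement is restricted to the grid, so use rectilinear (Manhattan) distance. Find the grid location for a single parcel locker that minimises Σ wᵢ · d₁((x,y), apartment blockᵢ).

Manhattan distance separates: Σwᵢ(|x−xᵢ|+|y−yᵢ|) = Σwᵢ|x−xᵢ| + Σwᵢ|y−yᵢ|, so x and y are optimised independently as 1-D weighted medians.
Total weight W = 250; half = 125.
x-coordinate, sorted with cumulative weight:
  x=2 (N1, w=70) cum 70
  x=5 (N4, w=40) cum 110
  x=11 (N3, w=100) cum 210  ← median
  x=18 (N2, w=40) cum 250
⇒ x* = 11
y-coordinate, sorted with cumulative weight:
  y=5 (N1, w=70) cum 70
  y=9 (N4, w=40) cum 110
  y=13 (N3, w=100) cum 210  ← median
  y=20 (N2, w=40) cum 250
⇒ y* = 13

(11, 13)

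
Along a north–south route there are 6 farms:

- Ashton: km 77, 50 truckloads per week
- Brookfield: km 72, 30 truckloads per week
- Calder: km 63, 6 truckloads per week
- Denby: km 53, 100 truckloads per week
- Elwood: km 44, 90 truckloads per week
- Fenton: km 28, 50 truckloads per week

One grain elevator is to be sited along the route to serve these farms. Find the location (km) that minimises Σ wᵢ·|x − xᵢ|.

x = 53

For a sum of weighted absolute distances on a line, the optimum is the weighted median (not the mean). Total weight W = 326; half-weight = 163.
Sort by position and accumulate weight:
  km 28 (Fenton, w=50) → cum 50
  km 44 (Elwood, w=90) → cum 140
  km 53 (Denby, w=100) → cum 240  ≥ 163 → median here
  km 63 (Calder, w=6) → cum 246
  km 72 (Brookfield, w=30) → cum 276
  km 77 (Ashton, w=50) → cum 326
Optimal location: km 53.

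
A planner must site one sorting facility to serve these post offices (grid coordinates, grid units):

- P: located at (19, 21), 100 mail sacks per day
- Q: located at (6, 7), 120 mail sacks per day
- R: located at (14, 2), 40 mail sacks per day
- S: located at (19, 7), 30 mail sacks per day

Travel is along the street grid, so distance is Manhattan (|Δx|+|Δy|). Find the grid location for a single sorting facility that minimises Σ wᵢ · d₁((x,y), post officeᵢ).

(14, 7)

Manhattan distance separates: Σwᵢ(|x−xᵢ|+|y−yᵢ|) = Σwᵢ|x−xᵢ| + Σwᵢ|y−yᵢ|, so x and y are optimised independently as 1-D weighted medians.
Total weight W = 290; half = 145.
x-coordinate, sorted with cumulative weight:
  x=6 (Q, w=120) cum 120
  x=14 (R, w=40) cum 160  ← median
  x=19 (P, w=100) cum 260
  x=19 (S, w=30) cum 290
⇒ x* = 14
y-coordinate, sorted with cumulative weight:
  y=2 (R, w=40) cum 40
  y=7 (Q, w=120) cum 160  ← median
  y=7 (S, w=30) cum 190
  y=21 (P, w=100) cum 290
⇒ y* = 7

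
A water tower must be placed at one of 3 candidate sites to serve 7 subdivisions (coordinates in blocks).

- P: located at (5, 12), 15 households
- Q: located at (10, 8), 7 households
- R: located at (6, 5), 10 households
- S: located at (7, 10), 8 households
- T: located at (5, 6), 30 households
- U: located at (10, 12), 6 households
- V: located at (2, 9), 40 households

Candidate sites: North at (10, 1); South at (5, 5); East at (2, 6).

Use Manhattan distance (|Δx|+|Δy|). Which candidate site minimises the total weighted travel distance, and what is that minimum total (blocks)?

South, total 609 blocks

Total weighted distance at each candidate:
  North (10, 1): total = 1471
  South (5, 5): total = 609
  East (2, 6): total = 621
Minimum is at South with total 609 blocks.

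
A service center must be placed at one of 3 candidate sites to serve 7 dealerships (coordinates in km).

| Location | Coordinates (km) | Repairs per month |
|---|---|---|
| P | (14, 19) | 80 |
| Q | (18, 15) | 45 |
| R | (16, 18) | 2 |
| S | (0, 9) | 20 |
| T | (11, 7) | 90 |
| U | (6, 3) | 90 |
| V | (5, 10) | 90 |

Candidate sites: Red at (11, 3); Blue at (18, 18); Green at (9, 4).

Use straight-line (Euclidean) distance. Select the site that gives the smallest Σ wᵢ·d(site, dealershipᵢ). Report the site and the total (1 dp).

Green, total 3399.8 km

Total weighted distance at each candidate:
  Red (11, 3): total = 3849.4
  Blue (18, 18): total = 5147.4
  Green (9, 4): total = 3399.8
Minimum is at Green with total 3399.8 km.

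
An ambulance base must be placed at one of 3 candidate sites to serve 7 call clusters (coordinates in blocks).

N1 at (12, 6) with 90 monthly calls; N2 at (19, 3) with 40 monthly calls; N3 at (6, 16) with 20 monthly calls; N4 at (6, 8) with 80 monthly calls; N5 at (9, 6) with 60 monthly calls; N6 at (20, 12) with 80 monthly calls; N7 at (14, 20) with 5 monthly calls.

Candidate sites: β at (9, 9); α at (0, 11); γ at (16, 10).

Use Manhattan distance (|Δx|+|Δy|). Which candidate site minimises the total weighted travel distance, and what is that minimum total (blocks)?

β, total 3080 blocks

Total weighted distance at each candidate:
  β (9, 9): total = 3080
  α (0, 11): total = 6185
  γ (16, 10): total = 3600
Minimum is at β with total 3080 blocks.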